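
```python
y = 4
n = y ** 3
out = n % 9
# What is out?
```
Trace:
  y=4
  y=4, n=64
  y=4, n=64, out=1

Final answer: 1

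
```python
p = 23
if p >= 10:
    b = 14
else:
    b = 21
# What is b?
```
Trace:
  p=23
  p=23, b=14

Final answer: 14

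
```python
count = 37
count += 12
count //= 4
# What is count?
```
Trace:
  count=37
  count=49
  count=12

Final answer: 12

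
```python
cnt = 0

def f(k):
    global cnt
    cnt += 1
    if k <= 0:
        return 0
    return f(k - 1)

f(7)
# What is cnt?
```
Call trace:
f(k=7)
  f(k=6)
    f(k=5)
      f(k=4)
        f(k=3)
          f(k=2)
            f(k=1)
              f(k=0)
              -> return 0
            -> return 0
          -> return 0
        -> return 0
      -> return 0
    -> return 0
  -> return 0
-> return 0

cnt is incremented once per call. f is entered once for each k = 7, 6, 5, 4, 3, 2, 1, 0 (the k <= 0 call returns without recursing), i.e. 7 + 1 calls.
cnt = 8

Final answer: 8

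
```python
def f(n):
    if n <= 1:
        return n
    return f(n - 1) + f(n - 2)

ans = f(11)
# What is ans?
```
Call trace (a repeated sub-call is expanded the first time; later identical calls just restate its return value):
f(n=11)
  f(n=10)
    f(n=9)
      f(n=8)
        f(n=7)
          f(n=6)
            f(n=5)
              f(n=4)
                f(n=3)
                  f(n=2)
                    f(n=1)
                    -> return 1
                    f(n=0)
                    -> return 0
                  -> return 1
                  f(n=1)
                  -> return 1
                -> return 2
                f(n=2) -> return 1  (same call as traced above)
              -> return 3
              f(n=3) -> return 2  (same call as traced above)
            -> return 5
            f(n=4) -> return 3  (same call as traced above)
          -> return 8
          f(n=5) -> return 5  (same call as traced above)
        -> return 13
        f(n=6) -> return 8  (same call as traced above)
      -> return 21
      f(n=7) -> return 13  (same call as traced above)
    -> return 34
    f(n=8) -> return 21  (same call as traced above)
  -> return 55
  f(n=9) -> return 34  (same call as traced above)
-> return 89

Final answer: 89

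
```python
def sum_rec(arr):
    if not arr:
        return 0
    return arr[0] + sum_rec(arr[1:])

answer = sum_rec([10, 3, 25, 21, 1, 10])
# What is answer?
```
Call trace:
sum_rec(arr=[10, 3, 25, 21, 1, 10])
  sum_rec(arr=[3, 25, 21, 1, 10])
    sum_rec(arr=[25, 21, 1, 10])
      sum_rec(arr=[21, 1, 10])
        sum_rec(arr=[1, 10])
          sum_rec(arr=[10])
            sum_rec(arr=[])
            -> return 0
          -> return 10
        -> return 11
      -> return 32
    -> return 57
  -> return 60
-> return 70

Final answer: 70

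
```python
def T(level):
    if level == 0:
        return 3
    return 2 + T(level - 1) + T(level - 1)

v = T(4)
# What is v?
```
Call trace (a repeated sub-call is expanded the first time; later identical calls just restate its return value):
T(level=4)
  T(level=3)
    T(level=2)
      T(level=1)
        T(level=0)
        -> return 3
        T(level=0)
        -> return 3
      -> return 8
      T(level=1) -> return 8  (same call as traced above)
    -> return 18
    T(level=2) -> return 18  (same call as traced above)
  -> return 38
  T(level=3) -> return 38  (same call as traced above)
-> return 78

Final answer: 78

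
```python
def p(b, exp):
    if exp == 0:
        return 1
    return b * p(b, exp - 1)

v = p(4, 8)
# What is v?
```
Call trace:
p(b=4, exp=8)
  p(b=4, exp=7)
    p(b=4, exp=6)
      p(b=4, exp=5)
        p(b=4, exp=4)
          p(b=4, exp=3)
            p(b=4, exp=2)
              p(b=4, exp=1)
                p(b=4, exp=0)
                -> return 1
              -> return 4
            -> return 16
          -> return 64
        -> return 256
      -> return 1024
    -> return 4096
  -> return 16384
-> return 65536

Final answer: 65536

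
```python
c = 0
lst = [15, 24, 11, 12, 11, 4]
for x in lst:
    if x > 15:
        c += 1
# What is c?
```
Trace:
  c=0
  c=0, x=15
  c=1, x=24
  c=1, x=11
  c=1, x=12
  c=1, x=11
  c=1, x=4

Final answer: 1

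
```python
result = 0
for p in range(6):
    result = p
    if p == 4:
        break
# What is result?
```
Trace:
  result=0
  result=0, p=0
  result=1, p=1
  result=2, p=2
  result=3, p=3
  result=4, p=4

Final answer: 4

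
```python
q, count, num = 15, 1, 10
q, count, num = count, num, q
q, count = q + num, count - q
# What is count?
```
Trace:
  q=15, count=1, num=10
  q=1, count=10, num=15
  q=16, count=9, num=15

Final answer: 9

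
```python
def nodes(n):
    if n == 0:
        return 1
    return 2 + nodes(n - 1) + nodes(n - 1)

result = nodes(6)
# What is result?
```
Call trace (a repeated sub-call is expanded the first time; later identical calls just restate its return value):
nodes(n=6)
  nodes(n=5)
    nodes(n=4)
      nodes(n=3)
        nodes(n=2)
          nodes(n=1)
            nodes(n=0)
            -> return 1
            nodes(n=0)
            -> return 1
          -> return 4
          nodes(n=1) -> return 4  (same call as traced above)
        -> return 10
        nodes(n=2) -> return 10  (same call as traced above)
      -> return 22
      nodes(n=3) -> return 22  (same call as traced above)
    -> return 46
    nodes(n=4) -> return 46  (same call as traced above)
  -> return 94
  nodes(n=5) -> return 94  (same call as traced above)
-> return 190

Final answer: 190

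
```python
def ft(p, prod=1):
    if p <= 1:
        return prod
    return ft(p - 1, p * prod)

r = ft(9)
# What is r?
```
Call trace:
ft(p=9, prod=1)
  ft(p=8, prod=9)
    ft(p=7, prod=72)
      ft(p=6, prod=504)
        ft(p=5, prod=3024)
          ft(p=4, prod=15120)
            ft(p=3, prod=60480)
              ft(p=2, prod=181440)
                ft(p=1, prod=362880)
                -> return 362880
              -> return 362880
            -> return 362880
          -> return 362880
        -> return 362880
      -> return 362880
    -> return 362880
  -> return 362880
-> return 362880

Final answer: 362880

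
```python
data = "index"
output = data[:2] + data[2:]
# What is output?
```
Trace:
  data='index'
  data='index', output='index'

Final answer: 'index'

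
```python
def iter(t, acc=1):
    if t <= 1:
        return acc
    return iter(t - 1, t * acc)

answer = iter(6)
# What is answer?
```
Call trace:
iter(t=6, acc=1)
  iter(t=5, acc=6)
    iter(t=4, acc=30)
      iter(t=3, acc=120)
        iter(t=2, acc=360)
          iter(t=1, acc=720)
          -> return 720
        -> return 720
      -> return 720
    -> return 720
  -> return 720
-> return 720

Final answer: 720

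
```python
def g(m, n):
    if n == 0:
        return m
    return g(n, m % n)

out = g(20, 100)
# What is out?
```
Call trace:
g(m=20, n=100)
  g(m=100, n=20)
    g(m=20, n=0)
    -> return 20
  -> return 20
-> return 20

Final answer: 20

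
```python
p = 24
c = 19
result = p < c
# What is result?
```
Trace:
  p=24
  p=24, c=19
  p=24, c=19, result=False

Final answer: False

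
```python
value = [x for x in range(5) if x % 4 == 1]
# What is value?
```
Trace:
  x=0
  x=1
  x=2
  x=3
  x=4
  value=[1]

Final answer: [1]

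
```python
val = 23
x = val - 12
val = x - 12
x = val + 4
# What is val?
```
Trace:
  val=23
  val=23, x=11
  val=-1, x=11
  val=-1, x=3

Final answer: -1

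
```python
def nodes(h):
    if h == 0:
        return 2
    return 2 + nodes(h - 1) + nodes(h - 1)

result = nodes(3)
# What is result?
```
Call trace (a repeated sub-call is expanded the first time; later identical calls just restate its return value):
nodes(h=3)
  nodes(h=2)
    nodes(h=1)
      nodes(h=0)
      -> return 2
      nodes(h=0)
      -> return 2
    -> return 6
    nodes(h=1) -> return 6  (same call as traced above)
  -> return 14
  nodes(h=2) -> return 14  (same call as traced above)
-> return 30

Final answer: 30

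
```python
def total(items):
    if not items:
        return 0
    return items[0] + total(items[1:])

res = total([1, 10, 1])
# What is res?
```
Call trace:
total(items=[1, 10, 1])
  total(items=[10, 1])
    total(items=[1])
      total(items=[])
      -> return 0
    -> return 1
  -> return 11
-> return 12

Final answer: 12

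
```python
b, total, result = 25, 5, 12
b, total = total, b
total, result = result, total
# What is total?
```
Trace:
  b=25, total=5, result=12
  b=5, total=25, result=12
  b=5, total=12, result=25

Final answer: 12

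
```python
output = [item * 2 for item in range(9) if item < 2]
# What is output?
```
Trace:
  item=0
  item=1
  item=2
  item=3
  item=4
  item=5
  item=6
  item=7
  item=8
  output=[0, 2]

Final answer: [0, 2]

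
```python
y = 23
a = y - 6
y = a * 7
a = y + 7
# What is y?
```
Trace:
  y=23
  y=23, a=17
  y=119, a=17
  y=119, a=126

Final answer: 119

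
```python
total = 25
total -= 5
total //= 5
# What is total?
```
Trace:
  total=25
  total=20
  total=4

Final answer: 4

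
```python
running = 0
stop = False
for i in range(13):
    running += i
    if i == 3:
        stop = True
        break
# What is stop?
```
Trace:
  running=0
  running=0, stop=False
  running=0, stop=False, i=0
  running=1, stop=False, i=1
  running=3, stop=False, i=2
  running=6, stop=True, i=3

Final answer: True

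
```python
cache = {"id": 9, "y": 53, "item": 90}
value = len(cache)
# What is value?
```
Trace:
  cache={'id': 9, 'y': 53, 'item': 90}
  cache={'id': 9, 'y': 53, 'item': 90}, value=3

Final answer: 3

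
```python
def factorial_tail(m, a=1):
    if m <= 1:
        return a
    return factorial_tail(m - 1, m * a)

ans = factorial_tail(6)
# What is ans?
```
Call trace:
factorial_tail(m=6, a=1)
  factorial_tail(m=5, a=6)
    factorial_tail(m=4, a=30)
      factorial_tail(m=3, a=120)
        factorial_tail(m=2, a=360)
          factorial_tail(m=1, a=720)
          -> return 720
        -> return 720
      -> return 720
    -> return 720
  -> return 720
-> return 720

Final answer: 720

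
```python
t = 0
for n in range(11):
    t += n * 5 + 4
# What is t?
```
Trace:
  t=0
  t=4, n=0
  t=13, n=1
  t=27, n=2
  t=46, n=3
  t=70, n=4
  t=99, n=5
  t=133, n=6
  t=172, n=7
  t=216, n=8
  t=265, n=9
  t=319, n=10

Final answer: 319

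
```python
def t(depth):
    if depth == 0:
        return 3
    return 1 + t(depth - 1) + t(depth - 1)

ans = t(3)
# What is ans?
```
Call trace (a repeated sub-call is expanded the first time; later identical calls just restate its return value):
t(depth=3)
  t(depth=2)
    t(depth=1)
      t(depth=0)
      -> return 3
      t(depth=0)
      -> return 3
    -> return 7
    t(depth=1) -> return 7  (same call as traced above)
  -> return 15
  t(depth=2) -> return 15  (same call as traced above)
-> return 31

Final answer: 31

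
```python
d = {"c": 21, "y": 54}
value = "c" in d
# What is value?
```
Trace:
  d={'c': 21, 'y': 54}
  d={'c': 21, 'y': 54}, value=True

Final answer: True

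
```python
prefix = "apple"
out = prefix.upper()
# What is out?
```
Trace:
  prefix='apple'
  prefix='apple', out='APPLE'

Final answer: 'APPLE'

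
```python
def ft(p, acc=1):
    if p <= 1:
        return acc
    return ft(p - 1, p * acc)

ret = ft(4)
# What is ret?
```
Call trace:
ft(p=4, acc=1)
  ft(p=3, acc=4)
    ft(p=2, acc=12)
      ft(p=1, acc=24)
      -> return 24
    -> return 24
  -> return 24
-> return 24

Final answer: 24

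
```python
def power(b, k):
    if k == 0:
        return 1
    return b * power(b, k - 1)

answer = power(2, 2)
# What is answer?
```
Call trace:
power(b=2, k=2)
  power(b=2, k=1)
    power(b=2, k=0)
    -> return 1
  -> return 2
-> return 4

Final answer: 4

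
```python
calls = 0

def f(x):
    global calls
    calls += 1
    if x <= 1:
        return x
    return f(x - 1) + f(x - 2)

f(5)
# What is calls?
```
Call trace (a repeated sub-call is expanded the first time; later identical calls just restate its return value):
f(x=5)
  f(x=4)
    f(x=3)
      f(x=2)
        f(x=1)
        -> return 1
        f(x=0)
        -> return 0
      -> return 1
      f(x=1)
      -> return 1
    -> return 2
    f(x=2) -> return 1  (same call as traced above)
  -> return 3
  f(x=3) -> return 2  (same call as traced above)
-> return 5

calls is incremented once per call, so count the calls in each subtree. Let C(x) = number of calls made by f(x).
C(0) = C(1) = 1 (base case, no recursion); C(x) = 1 + C(x - 1) + C(x - 2) otherwise.
C(2) = 1 + C(1) + C(0) = 1 + 1 + 1 = 3
C(3) = 1 + C(2) + C(1) = 1 + 3 + 1 = 5
C(4) = 1 + C(3) + C(2) = 1 + 5 + 3 = 9
C(5) = 1 + C(4) + C(3) = 1 + 9 + 5 = 15
calls = C(5) = 15

Final answer: 15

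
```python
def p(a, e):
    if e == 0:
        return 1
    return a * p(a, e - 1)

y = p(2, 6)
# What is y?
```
Call trace:
p(a=2, e=6)
  p(a=2, e=5)
    p(a=2, e=4)
      p(a=2, e=3)
        p(a=2, e=2)
          p(a=2, e=1)
            p(a=2, e=0)
            -> return 1
          -> return 2
        -> return 4
      -> return 8
    -> return 16
  -> return 32
-> return 64

Final answer: 64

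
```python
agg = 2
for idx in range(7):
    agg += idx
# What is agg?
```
Trace:
  agg=2
  agg=2, idx=0
  agg=3, idx=1
  agg=5, idx=2
  agg=8, idx=3
  agg=12, idx=4
  agg=17, idx=5
  agg=23, idx=6

Final answer: 23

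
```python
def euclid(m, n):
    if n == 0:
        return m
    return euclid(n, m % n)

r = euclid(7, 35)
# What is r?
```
Call trace:
euclid(m=7, n=35)
  euclid(m=35, n=7)
    euclid(m=7, n=0)
    -> return 7
  -> return 7
-> return 7

Final answer: 7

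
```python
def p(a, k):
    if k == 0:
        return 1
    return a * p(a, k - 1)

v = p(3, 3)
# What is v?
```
Call trace:
p(a=3, k=3)
  p(a=3, k=2)
    p(a=3, k=1)
      p(a=3, k=0)
      -> return 1
    -> return 3
  -> return 9
-> return 27

Final answer: 27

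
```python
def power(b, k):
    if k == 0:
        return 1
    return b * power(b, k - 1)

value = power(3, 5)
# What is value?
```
Call trace:
power(b=3, k=5)
  power(b=3, k=4)
    power(b=3, k=3)
      power(b=3, k=2)
        power(b=3, k=1)
          power(b=3, k=0)
          -> return 1
        -> return 3
      -> return 9
    -> return 27
  -> return 81
-> return 243

Final answer: 243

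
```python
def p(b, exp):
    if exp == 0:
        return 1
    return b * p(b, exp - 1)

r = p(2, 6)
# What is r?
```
Call trace:
p(b=2, exp=6)
  p(b=2, exp=5)
    p(b=2, exp=4)
      p(b=2, exp=3)
        p(b=2, exp=2)
          p(b=2, exp=1)
            p(b=2, exp=0)
            -> return 1
          -> return 2
        -> return 4
      -> return 8
    -> return 16
  -> return 32
-> return 64

Final answer: 64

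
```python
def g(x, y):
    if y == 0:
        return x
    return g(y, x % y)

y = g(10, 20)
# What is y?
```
Call trace:
g(x=10, y=20)
  g(x=20, y=10)
    g(x=10, y=0)
    -> return 10
  -> return 10
-> return 10

Final answer: 10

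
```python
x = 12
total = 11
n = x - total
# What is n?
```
Trace:
  x=12
  x=12, total=11
  x=12, total=11, n=1

Final answer: 1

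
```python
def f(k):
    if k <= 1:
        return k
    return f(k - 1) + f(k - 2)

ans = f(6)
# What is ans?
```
Call trace (a repeated sub-call is expanded the first time; later identical calls just restate its return value):
f(k=6)
  f(k=5)
    f(k=4)
      f(k=3)
        f(k=2)
          f(k=1)
          -> return 1
          f(k=0)
          -> return 0
        -> return 1
        f(k=1)
        -> return 1
      -> return 2
      f(k=2) -> return 1  (same call as traced above)
    -> return 3
    f(k=3) -> return 2  (same call as traced above)
  -> return 5
  f(k=4) -> return 3  (same call as traced above)
-> return 8

Final answer: 8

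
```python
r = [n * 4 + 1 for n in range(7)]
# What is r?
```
Trace:
  n=0
  n=1
  n=2
  n=3
  n=4
  n=5
  n=6
  r=[1, 5, 9, 13, 17, 21, 25]

Final answer: [1, 5, 9, 13, 17, 21, 25]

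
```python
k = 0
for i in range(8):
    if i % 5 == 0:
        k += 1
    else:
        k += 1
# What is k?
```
Trace:
  k=0
  k=1, i=0
  k=2, i=1
  k=3, i=2
  k=4, i=3
  k=5, i=4
  k=6, i=5
  k=7, i=6
  k=8, i=7

Final answer: 8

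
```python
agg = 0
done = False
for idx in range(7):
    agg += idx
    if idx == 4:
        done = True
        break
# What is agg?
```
Trace:
  agg=0
  agg=0, done=False
  agg=0, done=False, idx=0
  agg=1, done=False, idx=1
  agg=3, done=False, idx=2
  agg=6, done=False, idx=3
  agg=10, done=True, idx=4

Final answer: 10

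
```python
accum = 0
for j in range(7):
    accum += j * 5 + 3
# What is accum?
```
Trace:
  accum=0
  accum=3, j=0
  accum=11, j=1
  accum=24, j=2
  accum=42, j=3
  accum=65, j=4
  accum=93, j=5
  accum=126, j=6

Final answer: 126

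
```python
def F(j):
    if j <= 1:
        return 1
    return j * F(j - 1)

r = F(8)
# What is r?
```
Call trace:
F(j=8)
  F(j=7)
    F(j=6)
      F(j=5)
        F(j=4)
          F(j=3)
            F(j=2)
              F(j=1)
              -> return 1
            -> return 2
          -> return 6
        -> return 24
      -> return 120
    -> return 720
  -> return 5040
-> return 40320

Final answer: 40320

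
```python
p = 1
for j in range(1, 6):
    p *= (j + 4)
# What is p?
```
Trace:
  p=1
  p=5, j=1
  p=30, j=2
  p=210, j=3
  p=1680, j=4
  p=15120, j=5

Final answer: 15120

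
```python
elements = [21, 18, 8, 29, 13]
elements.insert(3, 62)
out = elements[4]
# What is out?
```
Trace:
  elements=[21, 18, 8, 29, 13]
  elements=[21, 18, 8, 62, 29, 13]
  elements=[21, 18, 8, 62, 29, 13], out=29

Final answer: 29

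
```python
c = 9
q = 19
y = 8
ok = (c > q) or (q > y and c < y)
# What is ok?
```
Trace:
  c=9
  c=9, q=19
  c=9, q=19, y=8
  c=9, q=19, y=8, ok=False

Final answer: False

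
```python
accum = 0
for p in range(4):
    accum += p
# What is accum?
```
Trace:
  accum=0
  accum=0, p=0
  accum=1, p=1
  accum=3, p=2
  accum=6, p=3

Final answer: 6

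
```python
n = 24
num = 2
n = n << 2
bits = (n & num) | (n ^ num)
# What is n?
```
Trace:
  n=24
  n=24, num=2
  n=96, num=2
  n=96, num=2, bits=98

Final answer: 96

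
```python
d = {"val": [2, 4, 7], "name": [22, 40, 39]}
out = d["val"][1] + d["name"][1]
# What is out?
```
Trace:
  d={'val': [2, 4, 7], 'name': [22, 40, 39]}
  d={'val': [2, 4, 7], 'name': [22, 40, 39]}, out=44

Final answer: 44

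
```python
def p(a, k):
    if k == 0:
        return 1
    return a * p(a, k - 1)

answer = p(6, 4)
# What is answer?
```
Call trace:
p(a=6, k=4)
  p(a=6, k=3)
    p(a=6, k=2)
      p(a=6, k=1)
        p(a=6, k=0)
        -> return 1
      -> return 6
    -> return 36
  -> return 216
-> return 1296

Final answer: 1296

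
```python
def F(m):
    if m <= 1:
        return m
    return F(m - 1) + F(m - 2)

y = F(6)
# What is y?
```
Call trace (a repeated sub-call is expanded the first time; later identical calls just restate its return value):
F(m=6)
  F(m=5)
    F(m=4)
      F(m=3)
        F(m=2)
          F(m=1)
          -> return 1
          F(m=0)
          -> return 0
        -> return 1
        F(m=1)
        -> return 1
      -> return 2
      F(m=2) -> return 1  (same call as traced above)
    -> return 3
    F(m=3) -> return 2  (same call as traced above)
  -> return 5
  F(m=4) -> return 3  (same call as traced above)
-> return 8

Final answer: 8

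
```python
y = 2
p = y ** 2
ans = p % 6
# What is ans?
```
Trace:
  y=2
  y=2, p=4
  y=2, p=4, ans=4

Final answer: 4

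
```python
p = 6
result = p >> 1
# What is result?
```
Trace:
  p=6
  p=6, result=3

Final answer: 3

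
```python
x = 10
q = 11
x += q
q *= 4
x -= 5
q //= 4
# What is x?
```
Trace:
  x=10
  x=10, q=11
  x=21, q=11
  x=21, q=44
  x=16, q=44
  x=16, q=11

Final answer: 16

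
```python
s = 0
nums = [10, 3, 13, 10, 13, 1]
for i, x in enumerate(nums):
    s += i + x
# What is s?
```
Trace:
  s=0
  s=10, i=0, x=10
  s=14, i=1, x=3
  s=29, i=2, x=13
  s=42, i=3, x=10
  s=59, i=4, x=13
  s=65, i=5, x=1

Final answer: 65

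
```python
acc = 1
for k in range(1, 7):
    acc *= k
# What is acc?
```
Trace:
  acc=1
  acc=1, k=1
  acc=2, k=2
  acc=6, k=3
  acc=24, k=4
  acc=120, k=5
  acc=720, k=6

Final answer: 720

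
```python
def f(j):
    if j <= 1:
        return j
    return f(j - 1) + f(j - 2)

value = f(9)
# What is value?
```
Call trace (a repeated sub-call is expanded the first time; later identical calls just restate its return value):
f(j=9)
  f(j=8)
    f(j=7)
      f(j=6)
        f(j=5)
          f(j=4)
            f(j=3)
              f(j=2)
                f(j=1)
                -> return 1
                f(j=0)
                -> return 0
              -> return 1
              f(j=1)
              -> return 1
            -> return 2
            f(j=2) -> return 1  (same call as traced above)
          -> return 3
          f(j=3) -> return 2  (same call as traced above)
        -> return 5
        f(j=4) -> return 3  (same call as traced above)
      -> return 8
      f(j=5) -> return 5  (same call as traced above)
    -> return 13
    f(j=6) -> return 8  (same call as traced above)
  -> return 21
  f(j=7) -> return 13  (same call as traced above)
-> return 34

Final answer: 34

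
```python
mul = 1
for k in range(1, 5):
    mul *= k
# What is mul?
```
Trace:
  mul=1
  mul=1, k=1
  mul=2, k=2
  mul=6, k=3
  mul=24, k=4

Final answer: 24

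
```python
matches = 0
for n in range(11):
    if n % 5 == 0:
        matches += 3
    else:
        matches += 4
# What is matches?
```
Trace:
  matches=0
  matches=3, n=0
  matches=7, n=1
  matches=11, n=2
  matches=15, n=3
  matches=19, n=4
  matches=22, n=5
  matches=26, n=6
  matches=30, n=7
  matches=34, n=8
  matches=38, n=9
  matches=41, n=10

Final answer: 41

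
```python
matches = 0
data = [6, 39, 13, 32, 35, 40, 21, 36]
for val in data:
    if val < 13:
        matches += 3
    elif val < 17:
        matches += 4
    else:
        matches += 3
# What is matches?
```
Trace:
  matches=0
  matches=3, val=6
  matches=6, val=39
  matches=10, val=13
  matches=13, val=32
  matches=16, val=35
  matches=19, val=40
  matches=22, val=21
  matches=25, val=36

Final answer: 25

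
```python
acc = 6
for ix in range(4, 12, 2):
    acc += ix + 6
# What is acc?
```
Trace:
  acc=6
  acc=16, ix=4
  acc=28, ix=6
  acc=42, ix=8
  acc=58, ix=10

Final answer: 58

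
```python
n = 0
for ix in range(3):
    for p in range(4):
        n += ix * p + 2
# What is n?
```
Trace:
  n=0
  n=2, ix=0, p=0
  n=4, ix=0, p=1
  n=6, ix=0, p=2
  n=8, ix=0, p=3
  n=10, ix=1, p=0
  n=13, ix=1, p=1
  n=17, ix=1, p=2
  n=22, ix=1, p=3
  n=24, ix=2, p=0
  n=28, ix=2, p=1
  n=34, ix=2, p=2
  n=42, ix=2, p=3

Final answer: 42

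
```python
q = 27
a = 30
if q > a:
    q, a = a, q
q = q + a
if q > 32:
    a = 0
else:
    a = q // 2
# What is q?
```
Trace:
  q=27
  q=27, a=30
  q=27, a=30
  q=57, a=30
  q=57, a=0

Final answer: 57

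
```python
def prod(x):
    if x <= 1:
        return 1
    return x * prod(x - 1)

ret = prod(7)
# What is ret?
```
Call trace:
prod(x=7)
  prod(x=6)
    prod(x=5)
      prod(x=4)
        prod(x=3)
          prod(x=2)
            prod(x=1)
            -> return 1
          -> return 2
        -> return 6
      -> return 24
    -> return 120
  -> return 720
-> return 5040

Final answer: 5040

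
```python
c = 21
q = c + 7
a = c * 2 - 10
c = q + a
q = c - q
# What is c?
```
Trace:
  c=21
  c=21, q=28
  c=21, q=28, a=32
  c=60, q=28, a=32
  c=60, q=32, a=32

Final answer: 60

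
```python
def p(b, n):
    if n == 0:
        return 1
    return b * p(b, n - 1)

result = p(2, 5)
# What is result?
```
Call trace:
p(b=2, n=5)
  p(b=2, n=4)
    p(b=2, n=3)
      p(b=2, n=2)
        p(b=2, n=1)
          p(b=2, n=0)
          -> return 1
        -> return 2
      -> return 4
    -> return 8
  -> return 16
-> return 32

Final answer: 32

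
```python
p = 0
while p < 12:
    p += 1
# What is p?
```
Trace:
  p=0
  p=1
  p=2
  p=3
  p=4
  p=5
  p=6
  p=7
  p=8
  p=9
  p=10
  p=11
  p=12

Final answer: 12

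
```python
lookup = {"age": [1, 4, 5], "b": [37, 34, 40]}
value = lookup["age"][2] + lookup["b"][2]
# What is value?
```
Trace:
  lookup={'age': [1, 4, 5], 'b': [37, 34, 40]}
  lookup={'age': [1, 4, 5], 'b': [37, 34, 40]}, value=45

Final answer: 45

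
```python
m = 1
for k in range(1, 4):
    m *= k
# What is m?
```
Trace:
  m=1
  m=1, k=1
  m=2, k=2
  m=6, k=3

Final answer: 6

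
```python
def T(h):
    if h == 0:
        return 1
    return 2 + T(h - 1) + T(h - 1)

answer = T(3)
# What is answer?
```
Call trace (a repeated sub-call is expanded the first time; later identical calls just restate its return value):
T(h=3)
  T(h=2)
    T(h=1)
      T(h=0)
      -> return 1
      T(h=0)
      -> return 1
    -> return 4
    T(h=1) -> return 4  (same call as traced above)
  -> return 10
  T(h=2) -> return 10  (same call as traced above)
-> return 22

Final answer: 22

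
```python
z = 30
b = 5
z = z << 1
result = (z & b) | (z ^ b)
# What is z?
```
Trace:
  z=30
  z=30, b=5
  z=60, b=5
  z=60, b=5, result=61

Final answer: 60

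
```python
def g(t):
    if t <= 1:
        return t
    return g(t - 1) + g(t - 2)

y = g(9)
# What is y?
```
Call trace (a repeated sub-call is expanded the first time; later identical calls just restate its return value):
g(t=9)
  g(t=8)
    g(t=7)
      g(t=6)
        g(t=5)
          g(t=4)
            g(t=3)
              g(t=2)
                g(t=1)
                -> return 1
                g(t=0)
                -> return 0
              -> return 1
              g(t=1)
              -> return 1
            -> return 2
            g(t=2) -> return 1  (same call as traced above)
          -> return 3
          g(t=3) -> return 2  (same call as traced above)
        -> return 5
        g(t=4) -> return 3  (same call as traced above)
      -> return 8
      g(t=5) -> return 5  (same call as traced above)
    -> return 13
    g(t=6) -> return 8  (same call as traced above)
  -> return 21
  g(t=7) -> return 13  (same call as traced above)
-> return 34

Final answer: 34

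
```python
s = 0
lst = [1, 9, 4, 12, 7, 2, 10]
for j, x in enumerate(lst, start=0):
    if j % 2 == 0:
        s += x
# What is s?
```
Trace:
  s=0
  s=1, j=0, x=1
  s=1, j=1, x=9
  s=5, j=2, x=4
  s=5, j=3, x=12
  s=12, j=4, x=7
  s=12, j=5, x=2
  s=22, j=6, x=10

Final answer: 22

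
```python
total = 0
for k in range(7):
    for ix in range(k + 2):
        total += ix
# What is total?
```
Trace:
  total=0
  total=0, k=0, ix=0
  total=1, k=0, ix=1
  total=1, k=1, ix=0
  total=2, k=1, ix=1
  total=4, k=1, ix=2
  total=4, k=2, ix=0
  total=5, k=2, ix=1
  total=7, k=2, ix=2
  total=10, k=2, ix=3
  total=10, k=3, ix=0
  total=11, k=3, ix=1
  total=13, k=3, ix=2
  total=16, k=3, ix=3
  total=20, k=3, ix=4
  total=20, k=4, ix=0
  total=21, k=4, ix=1
  total=23, k=4, ix=2
  total=26, k=4, ix=3
  total=30, k=4, ix=4
  total=35, k=4, ix=5
  total=35, k=5, ix=0
  total=36, k=5, ix=1
  total=38, k=5, ix=2
  total=41, k=5, ix=3
  total=45, k=5, ix=4
  total=50, k=5, ix=5
  total=56, k=5, ix=6
  total=56, k=6, ix=0
  total=57, k=6, ix=1
  total=59, k=6, ix=2
  total=62, k=6, ix=3
  total=66, k=6, ix=4
  total=71, k=6, ix=5
  total=77, k=6, ix=6
  total=84, k=6, ix=7

Final answer: 84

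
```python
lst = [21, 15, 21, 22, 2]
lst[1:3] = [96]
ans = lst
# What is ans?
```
Trace:
  lst=[21, 15, 21, 22, 2]
  lst=[21, 96, 22, 2]
  lst=[21, 96, 22, 2], ans=[21, 96, 22, 2]

Final answer: [21, 96, 22, 2]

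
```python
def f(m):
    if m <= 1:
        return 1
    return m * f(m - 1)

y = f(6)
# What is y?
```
Call trace:
f(m=6)
  f(m=5)
    f(m=4)
      f(m=3)
        f(m=2)
          f(m=1)
          -> return 1
        -> return 2
      -> return 6
    -> return 24
  -> return 120
-> return 720

Final answer: 720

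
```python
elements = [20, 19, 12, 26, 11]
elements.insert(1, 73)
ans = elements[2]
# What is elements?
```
Trace:
  elements=[20, 19, 12, 26, 11]
  elements=[20, 73, 19, 12, 26, 11]
  elements=[20, 73, 19, 12, 26, 11], ans=19

Final answer: [20, 73, 19, 12, 26, 11]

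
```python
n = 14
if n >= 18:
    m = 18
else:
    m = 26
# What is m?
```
Trace:
  n=14
  n=14, m=26

Final answer: 26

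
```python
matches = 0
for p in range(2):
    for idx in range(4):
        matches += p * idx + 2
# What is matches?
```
Trace:
  matches=0
  matches=2, p=0, idx=0
  matches=4, p=0, idx=1
  matches=6, p=0, idx=2
  matches=8, p=0, idx=3
  matches=10, p=1, idx=0
  matches=13, p=1, idx=1
  matches=17, p=1, idx=2
  matches=22, p=1, idx=3

Final answer: 22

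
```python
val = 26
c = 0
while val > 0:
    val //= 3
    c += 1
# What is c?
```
Trace:
  val=26
  val=26, c=0
  val=8, c=1
  val=2, c=2
  val=0, c=3

Final answer: 3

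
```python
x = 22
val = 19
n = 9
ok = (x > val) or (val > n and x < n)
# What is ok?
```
Trace:
  x=22
  x=22, val=19
  x=22, val=19, n=9
  x=22, val=19, n=9, ok=True

Final answer: True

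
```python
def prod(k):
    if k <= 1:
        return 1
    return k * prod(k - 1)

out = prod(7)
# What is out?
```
Call trace:
prod(k=7)
  prod(k=6)
    prod(k=5)
      prod(k=4)
        prod(k=3)
          prod(k=2)
            prod(k=1)
            -> return 1
          -> return 2
        -> return 6
      -> return 24
    -> return 120
  -> return 720
-> return 5040

Final answer: 5040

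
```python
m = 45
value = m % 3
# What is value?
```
Trace:
  m=45
  m=45, value=0

Final answer: 0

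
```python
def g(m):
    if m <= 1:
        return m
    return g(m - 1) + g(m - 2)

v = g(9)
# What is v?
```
Call trace (a repeated sub-call is expanded the first time; later identical calls just restate its return value):
g(m=9)
  g(m=8)
    g(m=7)
      g(m=6)
        g(m=5)
          g(m=4)
            g(m=3)
              g(m=2)
                g(m=1)
                -> return 1
                g(m=0)
                -> return 0
              -> return 1
              g(m=1)
              -> return 1
            -> return 2
            g(m=2) -> return 1  (same call as traced above)
          -> return 3
          g(m=3) -> return 2  (same call as traced above)
        -> return 5
        g(m=4) -> return 3  (same call as traced above)
      -> return 8
      g(m=5) -> return 5  (same call as traced above)
    -> return 13
    g(m=6) -> return 8  (same call as traced above)
  -> return 21
  g(m=7) -> return 13  (same call as traced above)
-> return 34

Final answer: 34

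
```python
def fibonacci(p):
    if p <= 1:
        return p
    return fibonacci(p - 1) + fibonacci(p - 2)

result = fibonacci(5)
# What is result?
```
Call trace (a repeated sub-call is expanded the first time; later identical calls just restate its return value):
fibonacci(p=5)
  fibonacci(p=4)
    fibonacci(p=3)
      fibonacci(p=2)
        fibonacci(p=1)
        -> return 1
        fibonacci(p=0)
        -> return 0
      -> return 1
      fibonacci(p=1)
      -> return 1
    -> return 2
    fibonacci(p=2) -> return 1  (same call as traced above)
  -> return 3
  fibonacci(p=3) -> return 2  (same call as traced above)
-> return 5

Final answer: 5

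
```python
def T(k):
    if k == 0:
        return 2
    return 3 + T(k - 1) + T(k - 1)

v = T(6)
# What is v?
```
Call trace (a repeated sub-call is expanded the first time; later identical calls just restate its return value):
T(k=6)
  T(k=5)
    T(k=4)
      T(k=3)
        T(k=2)
          T(k=1)
            T(k=0)
            -> return 2
            T(k=0)
            -> return 2
          -> return 7
          T(k=1) -> return 7  (same call as traced above)
        -> return 17
        T(k=2) -> return 17  (same call as traced above)
      -> return 37
      T(k=3) -> return 37  (same call as traced above)
    -> return 77
    T(k=4) -> return 77  (same call as traced above)
  -> return 157
  T(k=5) -> return 157  (same call as traced above)
-> return 317

Final answer: 317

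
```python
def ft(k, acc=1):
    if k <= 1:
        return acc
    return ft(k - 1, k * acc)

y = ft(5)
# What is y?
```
Call trace:
ft(k=5, acc=1)
  ft(k=4, acc=5)
    ft(k=3, acc=20)
      ft(k=2, acc=60)
        ft(k=1, acc=120)
        -> return 120
      -> return 120
    -> return 120
  -> return 120
-> return 120

Final answer: 120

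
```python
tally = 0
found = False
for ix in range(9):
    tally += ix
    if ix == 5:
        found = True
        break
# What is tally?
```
Trace:
  tally=0
  tally=0, found=False
  tally=0, found=False, ix=0
  tally=1, found=False, ix=1
  tally=3, found=False, ix=2
  tally=6, found=False, ix=3
  tally=10, found=False, ix=4
  tally=15, found=True, ix=5

Final answer: 15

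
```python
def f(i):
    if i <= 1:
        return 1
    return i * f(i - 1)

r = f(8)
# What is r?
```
Call trace:
f(i=8)
  f(i=7)
    f(i=6)
      f(i=5)
        f(i=4)
          f(i=3)
            f(i=2)
              f(i=1)
              -> return 1
            -> return 2
          -> return 6
        -> return 24
      -> return 120
    -> return 720
  -> return 5040
-> return 40320

Final answer: 40320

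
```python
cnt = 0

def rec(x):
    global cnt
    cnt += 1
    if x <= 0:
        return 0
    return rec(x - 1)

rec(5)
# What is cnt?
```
Call trace:
rec(x=5)
  rec(x=4)
    rec(x=3)
      rec(x=2)
        rec(x=1)
          rec(x=0)
          -> return 0
        -> return 0
      -> return 0
    -> return 0
  -> return 0
-> return 0

cnt is incremented once per call. rec is entered once for each x = 5, 4, 3, 2, 1, 0 (the x <= 0 call returns without recursing), i.e. 5 + 1 calls.
cnt = 6

Final answer: 6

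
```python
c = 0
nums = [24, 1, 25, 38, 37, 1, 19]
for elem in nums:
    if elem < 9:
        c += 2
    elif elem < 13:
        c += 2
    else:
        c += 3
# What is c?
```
Trace:
  c=0
  c=3, elem=24
  c=5, elem=1
  c=8, elem=25
  c=11, elem=38
  c=14, elem=37
  c=16, elem=1
  c=19, elem=19

Final answer: 19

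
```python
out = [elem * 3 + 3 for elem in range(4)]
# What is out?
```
Trace:
  elem=0
  elem=1
  elem=2
  elem=3
  out=[3, 6, 9, 12]

Final answer: [3, 6, 9, 12]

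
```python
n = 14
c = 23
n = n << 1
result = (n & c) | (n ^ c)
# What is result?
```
Trace:
  n=14
  n=14, c=23
  n=28, c=23
  n=28, c=23, result=31

Final answer: 31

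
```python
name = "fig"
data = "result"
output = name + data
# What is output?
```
Trace:
  name='fig'
  name='fig', data='result'
  name='fig', data='result', output='figresult'

Final answer: 'figresult'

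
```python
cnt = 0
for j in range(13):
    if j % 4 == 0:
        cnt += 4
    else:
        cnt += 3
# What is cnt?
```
Trace:
  cnt=0
  cnt=4, j=0
  cnt=7, j=1
  cnt=10, j=2
  cnt=13, j=3
  cnt=17, j=4
  cnt=20, j=5
  cnt=23, j=6
  cnt=26, j=7
  cnt=30, j=8
  cnt=33, j=9
  cnt=36, j=10
  cnt=39, j=11
  cnt=43, j=12

Final answer: 43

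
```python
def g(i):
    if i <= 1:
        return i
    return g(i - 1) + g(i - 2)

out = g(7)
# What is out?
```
Call trace (a repeated sub-call is expanded the first time; later identical calls just restate its return value):
g(i=7)
  g(i=6)
    g(i=5)
      g(i=4)
        g(i=3)
          g(i=2)
            g(i=1)
            -> return 1
            g(i=0)
            -> return 0
          -> return 1
          g(i=1)
          -> return 1
        -> return 2
        g(i=2) -> return 1  (same call as traced above)
      -> return 3
      g(i=3) -> return 2  (same call as traced above)
    -> return 5
    g(i=4) -> return 3  (same call as traced above)
  -> return 8
  g(i=5) -> return 5  (same call as traced above)
-> return 13

Final answer: 13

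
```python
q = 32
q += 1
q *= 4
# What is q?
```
Trace:
  q=32
  q=33
  q=132

Final answer: 132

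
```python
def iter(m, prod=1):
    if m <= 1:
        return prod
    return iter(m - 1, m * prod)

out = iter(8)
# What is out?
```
Call trace:
iter(m=8, prod=1)
  iter(m=7, prod=8)
    iter(m=6, prod=56)
      iter(m=5, prod=336)
        iter(m=4, prod=1680)
          iter(m=3, prod=6720)
            iter(m=2, prod=20160)
              iter(m=1, prod=40320)
              -> return 40320
            -> return 40320
          -> return 40320
        -> return 40320
      -> return 40320
    -> return 40320
  -> return 40320
-> return 40320

Final answer: 40320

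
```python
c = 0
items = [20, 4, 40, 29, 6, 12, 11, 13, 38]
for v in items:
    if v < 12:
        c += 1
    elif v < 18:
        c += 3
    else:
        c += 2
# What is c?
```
Trace:
  c=0
  c=2, v=20
  c=3, v=4
  c=5, v=40
  c=7, v=29
  c=8, v=6
  c=11, v=12
  c=12, v=11
  c=15, v=13
  c=17, v=38

Final answer: 17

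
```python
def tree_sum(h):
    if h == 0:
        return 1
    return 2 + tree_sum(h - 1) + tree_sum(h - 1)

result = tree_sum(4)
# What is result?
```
Call trace (a repeated sub-call is expanded the first time; later identical calls just restate its return value):
tree_sum(h=4)
  tree_sum(h=3)
    tree_sum(h=2)
      tree_sum(h=1)
        tree_sum(h=0)
        -> return 1
        tree_sum(h=0)
        -> return 1
      -> return 4
      tree_sum(h=1) -> return 4  (same call as traced above)
    -> return 10
    tree_sum(h=2) -> return 10  (same call as traced above)
  -> return 22
  tree_sum(h=3) -> return 22  (same call as traced above)
-> return 46

Final answer: 46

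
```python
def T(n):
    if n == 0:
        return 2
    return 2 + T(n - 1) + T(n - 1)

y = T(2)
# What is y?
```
Call trace (a repeated sub-call is expanded the first time; later identical calls just restate its return value):
T(n=2)
  T(n=1)
    T(n=0)
    -> return 2
    T(n=0)
    -> return 2
  -> return 6
  T(n=1) -> return 6  (same call as traced above)
-> return 14

Final answer: 14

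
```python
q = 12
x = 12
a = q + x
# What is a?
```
Trace:
  q=12
  q=12, x=12
  q=12, x=12, a=24

Final answer: 24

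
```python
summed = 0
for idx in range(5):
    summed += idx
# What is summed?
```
Trace:
  summed=0
  summed=0, idx=0
  summed=1, idx=1
  summed=3, idx=2
  summed=6, idx=3
  summed=10, idx=4

Final answer: 10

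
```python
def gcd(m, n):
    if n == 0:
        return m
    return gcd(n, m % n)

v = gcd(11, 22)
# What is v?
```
Call trace:
gcd(m=11, n=22)
  gcd(m=22, n=11)
    gcd(m=11, n=0)
    -> return 11
  -> return 11
-> return 11

Final answer: 11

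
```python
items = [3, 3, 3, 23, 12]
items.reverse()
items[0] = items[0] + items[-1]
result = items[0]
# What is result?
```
Trace:
  items=[3, 3, 3, 23, 12]
  items=[12, 23, 3, 3, 3]
  items=[15, 23, 3, 3, 3]
  items=[15, 23, 3, 3, 3], result=15

Final answer: 15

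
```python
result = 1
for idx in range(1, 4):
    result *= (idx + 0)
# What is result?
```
Trace:
  result=1
  result=1, idx=1
  result=2, idx=2
  result=6, idx=3

Final answer: 6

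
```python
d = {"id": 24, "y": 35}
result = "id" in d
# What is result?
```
Trace:
  d={'id': 24, 'y': 35}
  d={'id': 24, 'y': 35}, result=True

Final answer: True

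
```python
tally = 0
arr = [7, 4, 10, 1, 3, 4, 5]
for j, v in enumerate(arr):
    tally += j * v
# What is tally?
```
Trace:
  tally=0
  tally=0, j=0, v=7
  tally=4, j=1, v=4
  tally=24, j=2, v=10
  tally=27, j=3, v=1
  tally=39, j=4, v=3
  tally=59, j=5, v=4
  tally=89, j=6, v=5

Final answer: 89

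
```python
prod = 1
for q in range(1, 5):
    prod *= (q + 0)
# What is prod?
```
Trace:
  prod=1
  prod=1, q=1
  prod=2, q=2
  prod=6, q=3
  prod=24, q=4

Final answer: 24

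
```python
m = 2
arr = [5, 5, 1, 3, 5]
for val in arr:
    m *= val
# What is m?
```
Trace:
  m=2
  m=10, val=5
  m=50, val=5
  m=50, val=1
  m=150, val=3
  m=750, val=5

Final answer: 750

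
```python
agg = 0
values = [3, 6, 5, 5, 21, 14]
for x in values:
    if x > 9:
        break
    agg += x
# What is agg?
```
Trace:
  agg=0
  agg=3, x=3
  agg=9, x=6
  agg=14, x=5
  agg=19, x=5
  agg=19, x=21

Final answer: 19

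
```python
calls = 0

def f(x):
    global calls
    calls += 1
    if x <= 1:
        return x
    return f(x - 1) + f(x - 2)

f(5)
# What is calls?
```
Call trace (a repeated sub-call is expanded the first time; later identical calls just restate its return value):
f(x=5)
  f(x=4)
    f(x=3)
      f(x=2)
        f(x=1)
        -> return 1
        f(x=0)
        -> return 0
      -> return 1
      f(x=1)
      -> return 1
    -> return 2
    f(x=2) -> return 1  (same call as traced above)
  -> return 3
  f(x=3) -> return 2  (same call as traced above)
-> return 5

calls is incremented once per call, so count the calls in each subtree. Let C(x) = number of calls made by f(x).
C(0) = C(1) = 1 (base case, no recursion); C(x) = 1 + C(x - 1) + C(x - 2) otherwise.
C(2) = 1 + C(1) + C(0) = 1 + 1 + 1 = 3
C(3) = 1 + C(2) + C(1) = 1 + 3 + 1 = 5
C(4) = 1 + C(3) + C(2) = 1 + 5 + 3 = 9
C(5) = 1 + C(4) + C(3) = 1 + 9 + 5 = 15
calls = C(5) = 15

Final answer: 15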